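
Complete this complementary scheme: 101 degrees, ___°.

The complement sits 180° across the wheel.
The full set through 101° is {101°, 281°}.
Given {101°}, the missing hue is 281°.

281°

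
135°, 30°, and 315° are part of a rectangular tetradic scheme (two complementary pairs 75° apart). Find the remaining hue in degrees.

210°

A rectangular tetradic uses two complementary pairs 75° apart: offsets 0°, 75°, 180°, 255°.
Among {30°, 135°, 315°}, 315° and 135° are a 180° pair.
The remaining hue 30° needs its own complement: 30 + 180 = 210°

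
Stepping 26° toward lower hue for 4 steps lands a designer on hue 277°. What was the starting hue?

21°

4 steps of 26° (toward lower hue) give a net shift of −104°.
Start = end − shift: 277 + 104 = 381 → 381 − 360 = 21°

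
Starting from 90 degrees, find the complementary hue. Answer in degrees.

The complement sits 180° across the wheel.
90 + 180 = 270°

270°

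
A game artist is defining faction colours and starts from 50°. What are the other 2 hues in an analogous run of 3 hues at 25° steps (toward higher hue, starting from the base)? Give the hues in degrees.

Analogous hues sit every 25° along the wheel.
50 + 25 = 75°
50 + 50 = 100°

75° and 100°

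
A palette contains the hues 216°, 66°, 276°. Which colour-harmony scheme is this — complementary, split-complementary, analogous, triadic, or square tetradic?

Sort the hues: 66°, 216°, 276°.
Successive gaps around the wheel: 150°, 60°, 150°.
Two 150° gaps and one 60° gap — a base hue opposite a pair of accents 30° either side of its complement — is the split-complementary pattern.

split-complementary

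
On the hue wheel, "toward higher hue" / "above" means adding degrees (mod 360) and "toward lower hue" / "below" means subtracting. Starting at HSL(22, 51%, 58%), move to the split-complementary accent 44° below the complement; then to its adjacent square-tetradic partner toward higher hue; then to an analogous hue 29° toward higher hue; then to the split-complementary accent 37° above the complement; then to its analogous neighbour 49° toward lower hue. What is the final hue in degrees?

85°

+136° (split-comp 44° ↓): 22 + 136 = 158°
+90° (square ↑): 158 + 90 = 248°
+29° (analog 29° ↑): 248 + 29 = 277°
+217° (split-comp 37° ↑): 277 + 217 = 494 → 494 − 360 = 134°
−49° (analog 49° ↓): 134 − 49 = 85°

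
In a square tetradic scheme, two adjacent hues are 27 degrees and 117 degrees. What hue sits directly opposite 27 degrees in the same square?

A square tetradic scheme places four hues 90° apart; opposite corners are 180° apart.
27 + 180 = 207°

207°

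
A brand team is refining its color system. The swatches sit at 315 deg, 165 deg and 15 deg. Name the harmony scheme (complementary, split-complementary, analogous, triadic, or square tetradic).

split-complementary

Sort the hues: 15°, 165°, 315°.
Successive gaps around the wheel: 150°, 150°, 60°.
Two 150° gaps and one 60° gap — a base hue opposite a pair of accents 30° either side of its complement — is the split-complementary pattern.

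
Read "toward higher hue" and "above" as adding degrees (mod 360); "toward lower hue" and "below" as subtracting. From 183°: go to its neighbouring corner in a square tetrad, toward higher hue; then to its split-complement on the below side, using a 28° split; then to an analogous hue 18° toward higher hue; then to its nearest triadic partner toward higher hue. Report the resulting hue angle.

183 + 90 = 273°   (square ↑)
273 + 152 = 425 → 425 − 360 = 65°   (split-comp 28° ↓)
65 + 18 = 83°   (analog 18° ↑)
83 + 120 = 203°   (triadic ↑)

203°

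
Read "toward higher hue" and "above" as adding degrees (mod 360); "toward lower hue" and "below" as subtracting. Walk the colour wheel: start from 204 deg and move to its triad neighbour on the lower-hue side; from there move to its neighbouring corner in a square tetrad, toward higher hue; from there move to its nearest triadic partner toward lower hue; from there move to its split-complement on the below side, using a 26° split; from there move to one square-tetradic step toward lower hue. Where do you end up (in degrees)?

−120° (triadic ↓): 204 − 120 = 84°
+90° (square ↑): 84 + 90 = 174°
−120° (triadic ↓): 174 − 120 = 54°
+154° (split-comp 26° ↓): 54 + 154 = 208°
−90° (square ↓): 208 − 90 = 118°

118°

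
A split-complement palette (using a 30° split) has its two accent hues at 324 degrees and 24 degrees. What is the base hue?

174°

The accents sit 30° either side of the complement, so the complement is their short-arc midpoint on the wheel.
Short-arc midpoint of 324° and 24°: 354°.
Base is 180° from the complement: 354 − 180 = 174°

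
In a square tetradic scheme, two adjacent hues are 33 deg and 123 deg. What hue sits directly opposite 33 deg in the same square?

A square tetradic scheme places four hues 90° apart; opposite corners are 180° apart.
33 + 180 = 213°

213°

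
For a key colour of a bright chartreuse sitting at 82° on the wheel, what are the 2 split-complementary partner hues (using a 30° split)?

Split-complementary hues sit 30° either side of the complement.
Complement of 82°: 82 + 180 = 262°
262 − 30 = 232°
262 + 30 = 292°

232° and 292°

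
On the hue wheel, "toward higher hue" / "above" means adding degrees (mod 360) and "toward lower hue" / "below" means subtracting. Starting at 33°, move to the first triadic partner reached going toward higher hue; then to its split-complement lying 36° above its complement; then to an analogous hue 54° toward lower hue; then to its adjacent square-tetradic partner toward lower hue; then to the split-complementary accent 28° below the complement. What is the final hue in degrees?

17°

triadic ↑ +120°: 33 + 120 = 153°
split-comp 36° ↑ +216°: 153 + 216 = 369 → 369 − 360 = 9°
analog 54° ↓ −54°: 9 − 54 = -45 → -45 + 360 = 315°
square ↓ −90°: 315 − 90 = 225°
split-comp 28° ↓ +152°: 225 + 152 = 377 → 377 − 360 = 17°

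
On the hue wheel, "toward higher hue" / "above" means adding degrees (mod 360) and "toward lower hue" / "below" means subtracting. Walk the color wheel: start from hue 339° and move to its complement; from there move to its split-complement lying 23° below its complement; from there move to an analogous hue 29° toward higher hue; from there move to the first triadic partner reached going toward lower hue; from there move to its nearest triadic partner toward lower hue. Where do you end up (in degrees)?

+180° (complement): 339 + 180 = 519 → 519 − 360 = 159°
+157° (split-comp 23° ↓): 159 + 157 = 316°
+29° (analog 29° ↑): 316 + 29 = 345°
−120° (triadic ↓): 345 − 120 = 225°
−120° (triadic ↓): 225 − 120 = 105°

105°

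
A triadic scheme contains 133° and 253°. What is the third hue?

A triad spaces three hues 120° apart.
The full set is {13°, 133°, 253°}.

13°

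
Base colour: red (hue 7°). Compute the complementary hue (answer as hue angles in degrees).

The complement sits 180° across the wheel.
7 + 180 = 187°

187°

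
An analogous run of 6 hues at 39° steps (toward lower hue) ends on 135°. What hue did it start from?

330°

5 steps of 39° (toward lower hue) give a net shift of −195°.
Start = end − shift: 135 + 195 = 330°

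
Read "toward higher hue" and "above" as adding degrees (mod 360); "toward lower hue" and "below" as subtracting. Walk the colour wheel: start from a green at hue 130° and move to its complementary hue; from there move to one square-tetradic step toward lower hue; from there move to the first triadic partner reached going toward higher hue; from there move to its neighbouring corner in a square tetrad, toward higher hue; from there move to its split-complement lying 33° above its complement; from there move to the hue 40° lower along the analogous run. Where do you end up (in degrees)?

243°

complement +180°: 130 + 180 = 310°
square ↓ −90°: 310 − 90 = 220°
triadic ↑ +120°: 220 + 120 = 340°
square ↑ +90°: 340 + 90 = 430 → 430 − 360 = 70°
split-comp 33° ↑ +213°: 70 + 213 = 283°
analog 40° ↓ −40°: 283 − 40 = 243°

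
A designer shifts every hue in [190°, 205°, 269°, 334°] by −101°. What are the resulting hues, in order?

89°, 104°, 168°, 233°

190 − 101 = 89°
205 − 101 = 104°
269 − 101 = 168°
334 − 101 = 233°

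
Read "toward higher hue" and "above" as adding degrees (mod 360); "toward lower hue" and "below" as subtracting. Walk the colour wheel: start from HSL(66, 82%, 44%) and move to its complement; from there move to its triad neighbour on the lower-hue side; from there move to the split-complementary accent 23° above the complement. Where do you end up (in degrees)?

+180° (complement): 66 + 180 = 246°
−120° (triadic ↓): 246 − 120 = 126°
+203° (split-comp 23° ↑): 126 + 203 = 329°

329°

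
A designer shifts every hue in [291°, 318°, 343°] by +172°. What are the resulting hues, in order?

103°, 130°, 155°

291 + 172 = 463 → 463 − 360 = 103°
318 + 172 = 490 → 490 − 360 = 130°
343 + 172 = 515 → 515 − 360 = 155°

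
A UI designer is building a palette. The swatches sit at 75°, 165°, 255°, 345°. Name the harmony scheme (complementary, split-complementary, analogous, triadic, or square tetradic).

square tetradic

Sort the hues: 75°, 165°, 255°, 345°.
Successive gaps around the wheel: 90°, 90°, 90°, 90°.
Four hues every 90° form a square tetradic scheme.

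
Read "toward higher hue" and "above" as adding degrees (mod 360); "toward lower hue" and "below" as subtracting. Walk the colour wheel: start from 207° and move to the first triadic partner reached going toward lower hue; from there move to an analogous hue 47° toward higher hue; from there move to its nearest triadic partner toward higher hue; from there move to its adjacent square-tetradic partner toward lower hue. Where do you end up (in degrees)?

−120° (triadic ↓): 207 − 120 = 87°
+47° (analog 47° ↑): 87 + 47 = 134°
+120° (triadic ↑): 134 + 120 = 254°
−90° (square ↓): 254 − 90 = 164°

164°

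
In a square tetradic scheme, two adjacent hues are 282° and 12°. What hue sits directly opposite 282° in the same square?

A square tetradic scheme places four hues 90° apart; opposite corners are 180° apart.
282 + 180 = 462 → 462 − 360 = 102°

102°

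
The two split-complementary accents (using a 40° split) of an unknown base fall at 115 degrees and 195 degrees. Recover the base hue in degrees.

335°

The accents sit 40° either side of the complement, so the complement is their short-arc midpoint on the wheel.
Short-arc midpoint of 115° and 195°: 155°.
Base is 180° from the complement: 155 − 180 = -25 → -25 + 360 = 335°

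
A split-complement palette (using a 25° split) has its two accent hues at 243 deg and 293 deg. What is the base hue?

88°

The accents sit 25° either side of the complement, so the complement is their short-arc midpoint on the wheel.
Short-arc midpoint of 243° and 293°: 268°.
Base is 180° from the complement: 268 − 180 = 88°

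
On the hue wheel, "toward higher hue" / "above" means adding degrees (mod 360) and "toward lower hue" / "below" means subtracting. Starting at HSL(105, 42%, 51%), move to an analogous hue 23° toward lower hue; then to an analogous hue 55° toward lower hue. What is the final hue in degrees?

analog 23° ↓ −23°: 105 − 23 = 82°
analog 55° ↓ −55°: 82 − 55 = 27°

27°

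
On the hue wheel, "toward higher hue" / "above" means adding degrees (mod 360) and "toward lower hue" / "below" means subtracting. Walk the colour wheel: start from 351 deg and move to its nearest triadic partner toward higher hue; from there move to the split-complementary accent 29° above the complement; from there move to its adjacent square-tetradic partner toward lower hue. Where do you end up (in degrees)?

230°

triadic ↑ +120°: 351 + 120 = 471 → 471 − 360 = 111°
split-comp 29° ↑ +209°: 111 + 209 = 320°
square ↓ −90°: 320 − 90 = 230°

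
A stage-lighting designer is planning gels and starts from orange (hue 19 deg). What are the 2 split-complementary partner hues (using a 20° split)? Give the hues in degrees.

Split-complementary hues sit 20° either side of the complement.
Complement of 19 deg: 19 + 180 = 199°
199 − 20 = 179°
199 + 20 = 219°

179° and 219°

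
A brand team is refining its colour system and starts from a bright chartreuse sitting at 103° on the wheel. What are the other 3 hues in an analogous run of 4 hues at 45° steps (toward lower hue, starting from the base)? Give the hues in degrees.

Analogous hues sit every 45° along the wheel.
103 − 45 = 58°
103 − 90 = 13°
103 − 135 = -32 → -32 + 360 = 328°

58°, 13°, 328°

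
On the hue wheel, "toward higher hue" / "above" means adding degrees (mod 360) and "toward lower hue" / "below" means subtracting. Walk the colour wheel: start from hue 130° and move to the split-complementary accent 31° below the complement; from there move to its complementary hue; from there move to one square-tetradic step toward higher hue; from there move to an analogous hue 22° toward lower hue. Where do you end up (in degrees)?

167°

130 + 149 = 279°   (split-comp 31° ↓)
279 + 180 = 459 → 459 − 360 = 99°   (complement)
99 + 90 = 189°   (square ↑)
189 − 22 = 167°   (analog 22° ↓)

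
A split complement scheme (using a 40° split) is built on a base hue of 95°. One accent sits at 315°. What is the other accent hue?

235°

Split-complementary hues sit 40° either side of the complement.
Complement of the base 95°: 95 + 180 = 275°
The given accent 315° is 40° one side of 275°; the other accent sits 40° the other side: 275 − 40 = 235°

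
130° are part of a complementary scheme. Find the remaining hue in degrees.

310°

The complement sits 180° across the wheel.
The full set through 130° is {130°, 310°}.
Given {130°}, the missing hue is 310°.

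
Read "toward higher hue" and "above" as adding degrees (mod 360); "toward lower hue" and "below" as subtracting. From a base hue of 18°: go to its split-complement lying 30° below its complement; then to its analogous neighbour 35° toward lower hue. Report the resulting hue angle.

+150° (split-comp 30° ↓): 18 + 150 = 168°
−35° (analog 35° ↓): 168 − 35 = 133°

133°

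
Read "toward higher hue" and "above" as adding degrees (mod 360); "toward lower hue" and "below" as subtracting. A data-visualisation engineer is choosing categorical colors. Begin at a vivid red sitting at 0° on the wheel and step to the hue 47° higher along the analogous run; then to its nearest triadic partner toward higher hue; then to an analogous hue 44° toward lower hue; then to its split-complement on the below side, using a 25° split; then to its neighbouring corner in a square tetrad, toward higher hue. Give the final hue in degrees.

8°

+47° (analog 47° ↑): 0 + 47 = 47°
+120° (triadic ↑): 47 + 120 = 167°
−44° (analog 44° ↓): 167 − 44 = 123°
+155° (split-comp 25° ↓): 123 + 155 = 278°
+90° (square ↑): 278 + 90 = 368 → 368 − 360 = 8°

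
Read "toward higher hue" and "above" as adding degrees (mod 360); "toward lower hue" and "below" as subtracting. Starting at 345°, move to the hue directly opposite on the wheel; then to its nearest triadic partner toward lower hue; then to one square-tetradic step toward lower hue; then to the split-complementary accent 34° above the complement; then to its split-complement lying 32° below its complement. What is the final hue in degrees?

317°

complement +180°: 345 + 180 = 525 → 525 − 360 = 165°
triadic ↓ −120°: 165 − 120 = 45°
square ↓ −90°: 45 − 90 = -45 → -45 + 360 = 315°
split-comp 34° ↑ +214°: 315 + 214 = 529 → 529 − 360 = 169°
split-comp 32° ↓ +148°: 169 + 148 = 317°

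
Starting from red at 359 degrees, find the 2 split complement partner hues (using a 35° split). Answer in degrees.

Split-complementary hues sit 35° either side of the complement.
Complement of 359 degrees: 359 + 180 = 539 → 539 − 360 = 179°
179 − 35 = 144°
179 + 35 = 214°

144° and 214°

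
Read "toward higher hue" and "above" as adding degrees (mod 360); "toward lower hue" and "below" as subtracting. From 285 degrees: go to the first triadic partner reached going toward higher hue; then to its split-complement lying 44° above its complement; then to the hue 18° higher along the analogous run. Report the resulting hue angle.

287°

285 + 120 = 405 → 405 − 360 = 45°   (triadic ↑)
45 + 224 = 269°   (split-comp 44° ↑)
269 + 18 = 287°   (analog 18° ↑)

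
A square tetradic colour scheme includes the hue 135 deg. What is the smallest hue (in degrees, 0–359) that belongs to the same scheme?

A square tetradic scheme places four hues every 90°.
The full set through 135° is {45°, 135°, 225°, 315°}.

45°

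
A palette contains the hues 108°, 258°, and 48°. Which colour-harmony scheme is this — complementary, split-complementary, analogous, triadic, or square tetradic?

split-complementary

Sort the hues: 48°, 108°, 258°.
Successive gaps around the wheel: 60°, 150°, 150°.
Two 150° gaps and one 60° gap — a base hue opposite a pair of accents 30° either side of its complement — is the split-complementary pattern.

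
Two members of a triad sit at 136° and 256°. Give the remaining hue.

A triad spaces three hues 120° apart.
The full set is {16°, 136°, 256°}.

16°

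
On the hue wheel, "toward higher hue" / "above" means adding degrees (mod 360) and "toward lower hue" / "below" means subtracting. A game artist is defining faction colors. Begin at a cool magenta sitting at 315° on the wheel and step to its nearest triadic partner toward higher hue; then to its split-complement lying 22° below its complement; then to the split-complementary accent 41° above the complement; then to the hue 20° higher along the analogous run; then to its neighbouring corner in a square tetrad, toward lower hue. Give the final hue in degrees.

24°

315 + 120 = 435 → 435 − 360 = 75°   (triadic ↑)
75 + 158 = 233°   (split-comp 22° ↓)
233 + 221 = 454 → 454 − 360 = 94°   (split-comp 41° ↑)
94 + 20 = 114°   (analog 20° ↑)
114 − 90 = 24°   (square ↓)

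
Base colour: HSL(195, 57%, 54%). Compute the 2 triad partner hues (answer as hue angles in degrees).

195 + 120 = 315°
195 + 240 = 435 → 435 − 360 = 75°

315° and 75°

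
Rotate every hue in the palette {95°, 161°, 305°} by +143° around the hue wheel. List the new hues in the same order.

238°, 304°, 88°

95 + 143 = 238°
161 + 143 = 304°
305 + 143 = 448 → 448 − 360 = 88°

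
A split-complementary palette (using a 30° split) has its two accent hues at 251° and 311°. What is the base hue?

101°

The accents sit 30° either side of the complement, so the complement is their short-arc midpoint on the wheel.
Short-arc midpoint of 251° and 311°: 281°.
Base is 180° from the complement: 281 − 180 = 101°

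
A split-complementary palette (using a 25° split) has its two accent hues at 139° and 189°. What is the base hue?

The accents sit 25° either side of the complement, so the complement is their short-arc midpoint on the wheel.
Short-arc midpoint of 139° and 189°: 164°.
Base is 180° from the complement: 164 − 180 = -16 → -16 + 360 = 344°

344°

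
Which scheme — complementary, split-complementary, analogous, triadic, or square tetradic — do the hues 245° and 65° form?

complementary

Sort the hues: 65°, 245°.
Successive gaps around the wheel: 180°, 180°.
Two hues 180° apart are complementary.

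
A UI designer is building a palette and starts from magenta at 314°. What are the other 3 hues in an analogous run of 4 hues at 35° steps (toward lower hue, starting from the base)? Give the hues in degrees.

279°, 244° and 209°

Analogous hues sit every 35° along the wheel.
314 − 35 = 279°
314 − 70 = 244°
314 − 105 = 209°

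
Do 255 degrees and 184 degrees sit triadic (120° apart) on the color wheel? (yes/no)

no

Angular distance: |255 − 184| = 71 = 71°.
Triadic (120° apart) requires 120°.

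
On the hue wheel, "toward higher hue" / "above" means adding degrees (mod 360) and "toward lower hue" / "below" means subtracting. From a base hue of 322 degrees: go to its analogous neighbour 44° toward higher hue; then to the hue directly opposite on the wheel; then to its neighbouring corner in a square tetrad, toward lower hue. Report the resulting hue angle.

96°

322 + 44 = 366 → 366 − 360 = 6°   (analog 44° ↑)
6 + 180 = 186°   (complement)
186 − 90 = 96°   (square ↓)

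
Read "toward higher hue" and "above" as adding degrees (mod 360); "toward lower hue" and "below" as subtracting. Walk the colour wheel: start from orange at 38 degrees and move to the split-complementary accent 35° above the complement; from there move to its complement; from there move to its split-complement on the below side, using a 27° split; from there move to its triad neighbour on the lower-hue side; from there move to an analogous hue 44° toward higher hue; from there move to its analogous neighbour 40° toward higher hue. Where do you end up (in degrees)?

190°

split-comp 35° ↑ +215°: 38 + 215 = 253°
complement +180°: 253 + 180 = 433 → 433 − 360 = 73°
split-comp 27° ↓ +153°: 73 + 153 = 226°
triadic ↓ −120°: 226 − 120 = 106°
analog 44° ↑ +44°: 106 + 44 = 150°
analog 40° ↑ +40°: 150 + 40 = 190°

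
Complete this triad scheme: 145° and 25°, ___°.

A triad places three hues 120° apart.
The full set through 25° is {25°, 145°, 265°}.
Given {25°, 145°}, the missing hue is 265°.

265°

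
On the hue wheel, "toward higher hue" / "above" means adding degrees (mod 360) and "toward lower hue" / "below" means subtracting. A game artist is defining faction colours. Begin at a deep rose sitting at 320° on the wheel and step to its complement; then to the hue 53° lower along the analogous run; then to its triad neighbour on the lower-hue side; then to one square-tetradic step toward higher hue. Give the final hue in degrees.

complement +180°: 320 + 180 = 500 → 500 − 360 = 140°
analog 53° ↓ −53°: 140 − 53 = 87°
triadic ↓ −120°: 87 − 120 = -33 → -33 + 360 = 327°
square ↑ +90°: 327 + 90 = 417 → 417 − 360 = 57°

57°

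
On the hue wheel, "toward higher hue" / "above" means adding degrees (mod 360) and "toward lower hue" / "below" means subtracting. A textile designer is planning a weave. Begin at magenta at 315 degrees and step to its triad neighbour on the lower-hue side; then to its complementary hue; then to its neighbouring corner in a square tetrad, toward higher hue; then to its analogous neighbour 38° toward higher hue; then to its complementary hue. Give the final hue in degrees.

315 − 120 = 195°   (triadic ↓)
195 + 180 = 375 → 375 − 360 = 15°   (complement)
15 + 90 = 105°   (square ↑)
105 + 38 = 143°   (analog 38° ↑)
143 + 180 = 323°   (complement)

323°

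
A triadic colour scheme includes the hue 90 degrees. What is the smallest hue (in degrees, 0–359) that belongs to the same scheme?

90°

A triad places three hues 120° apart.
The full set through 90° is {90°, 210°, 330°}.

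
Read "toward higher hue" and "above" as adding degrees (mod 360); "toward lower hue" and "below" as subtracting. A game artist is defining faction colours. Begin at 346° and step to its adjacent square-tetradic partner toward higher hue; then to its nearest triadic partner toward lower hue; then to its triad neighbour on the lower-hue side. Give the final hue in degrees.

196°

346 + 90 = 436 → 436 − 360 = 76°   (square ↑)
76 − 120 = -44 → -44 + 360 = 316°   (triadic ↓)
316 − 120 = 196°   (triadic ↓)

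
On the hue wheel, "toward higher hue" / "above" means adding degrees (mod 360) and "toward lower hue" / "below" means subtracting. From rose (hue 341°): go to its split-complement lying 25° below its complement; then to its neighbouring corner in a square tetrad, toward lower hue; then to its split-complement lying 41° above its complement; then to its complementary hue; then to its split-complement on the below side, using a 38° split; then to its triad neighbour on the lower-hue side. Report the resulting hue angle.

341 + 155 = 496 → 496 − 360 = 136°   (split-comp 25° ↓)
136 − 90 = 46°   (square ↓)
46 + 221 = 267°   (split-comp 41° ↑)
267 + 180 = 447 → 447 − 360 = 87°   (complement)
87 + 142 = 229°   (split-comp 38° ↓)
229 − 120 = 109°   (triadic ↓)

109°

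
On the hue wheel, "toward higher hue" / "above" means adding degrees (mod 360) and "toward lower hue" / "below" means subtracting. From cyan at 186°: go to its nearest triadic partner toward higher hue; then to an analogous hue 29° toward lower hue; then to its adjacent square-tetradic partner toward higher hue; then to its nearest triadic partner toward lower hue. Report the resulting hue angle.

247°

triadic ↑ +120°: 186 + 120 = 306°
analog 29° ↓ −29°: 306 − 29 = 277°
square ↑ +90°: 277 + 90 = 367 → 367 − 360 = 7°
triadic ↓ −120°: 7 − 120 = -113 → -113 + 360 = 247°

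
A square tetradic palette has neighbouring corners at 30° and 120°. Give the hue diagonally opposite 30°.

210°

A square tetradic scheme places four hues 90° apart; opposite corners are 180° apart.
30 + 180 = 210°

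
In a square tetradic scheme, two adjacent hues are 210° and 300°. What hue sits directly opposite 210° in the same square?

A square tetradic scheme places four hues 90° apart; opposite corners are 180° apart.
210 + 180 = 390 → 390 − 360 = 30°

30°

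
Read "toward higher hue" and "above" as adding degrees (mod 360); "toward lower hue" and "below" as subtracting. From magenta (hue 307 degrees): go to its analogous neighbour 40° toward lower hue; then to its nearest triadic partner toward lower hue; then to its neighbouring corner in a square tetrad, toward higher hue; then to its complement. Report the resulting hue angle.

analog 40° ↓ −40°: 307 − 40 = 267°
triadic ↓ −120°: 267 − 120 = 147°
square ↑ +90°: 147 + 90 = 237°
complement +180°: 237 + 180 = 417 → 417 − 360 = 57°

57°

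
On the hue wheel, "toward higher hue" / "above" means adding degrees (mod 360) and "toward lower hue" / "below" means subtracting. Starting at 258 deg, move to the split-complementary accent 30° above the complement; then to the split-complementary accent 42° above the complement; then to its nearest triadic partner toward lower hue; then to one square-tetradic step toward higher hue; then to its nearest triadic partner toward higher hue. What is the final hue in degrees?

60°

split-comp 30° ↑ +210°: 258 + 210 = 468 → 468 − 360 = 108°
split-comp 42° ↑ +222°: 108 + 222 = 330°
triadic ↓ −120°: 330 − 120 = 210°
square ↑ +90°: 210 + 90 = 300°
triadic ↑ +120°: 300 + 120 = 420 → 420 − 360 = 60°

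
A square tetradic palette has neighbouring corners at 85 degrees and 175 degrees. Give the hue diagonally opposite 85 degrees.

265°

A square tetradic scheme places four hues 90° apart; opposite corners are 180° apart.
85 + 180 = 265°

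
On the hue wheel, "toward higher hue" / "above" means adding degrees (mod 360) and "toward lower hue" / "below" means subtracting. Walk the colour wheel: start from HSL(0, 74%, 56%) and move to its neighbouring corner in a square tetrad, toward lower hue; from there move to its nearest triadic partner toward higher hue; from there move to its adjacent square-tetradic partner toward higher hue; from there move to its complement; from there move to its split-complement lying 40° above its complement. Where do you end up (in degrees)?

square ↓ −90°: 0 − 90 = -90 → -90 + 360 = 270°
triadic ↑ +120°: 270 + 120 = 390 → 390 − 360 = 30°
square ↑ +90°: 30 + 90 = 120°
complement +180°: 120 + 180 = 300°
split-comp 40° ↑ +220°: 300 + 220 = 520 → 520 − 360 = 160°

160°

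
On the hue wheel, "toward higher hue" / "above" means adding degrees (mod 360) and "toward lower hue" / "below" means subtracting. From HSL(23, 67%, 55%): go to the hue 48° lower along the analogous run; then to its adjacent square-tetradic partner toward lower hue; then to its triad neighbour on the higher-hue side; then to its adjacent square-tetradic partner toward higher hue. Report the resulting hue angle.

95°

23 − 48 = -25 → -25 + 360 = 335°   (analog 48° ↓)
335 − 90 = 245°   (square ↓)
245 + 120 = 365 → 365 − 360 = 5°   (triadic ↑)
5 + 90 = 95°   (square ↑)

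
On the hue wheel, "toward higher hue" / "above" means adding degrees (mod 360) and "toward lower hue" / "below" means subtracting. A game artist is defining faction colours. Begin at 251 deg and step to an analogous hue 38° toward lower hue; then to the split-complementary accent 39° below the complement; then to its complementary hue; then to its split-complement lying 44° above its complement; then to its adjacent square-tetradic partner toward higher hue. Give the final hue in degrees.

128°

251 − 38 = 213°   (analog 38° ↓)
213 + 141 = 354°   (split-comp 39° ↓)
354 + 180 = 534 → 534 − 360 = 174°   (complement)
174 + 224 = 398 → 398 − 360 = 38°   (split-comp 44° ↑)
38 + 90 = 128°   (square ↑)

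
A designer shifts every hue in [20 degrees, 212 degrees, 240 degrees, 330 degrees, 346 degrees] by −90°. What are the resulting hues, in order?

20 − 90 = -70 → -70 + 360 = 290°
212 − 90 = 122°
240 − 90 = 150°
330 − 90 = 240°
346 − 90 = 256°

290°, 122°, 150°, 240°, 256°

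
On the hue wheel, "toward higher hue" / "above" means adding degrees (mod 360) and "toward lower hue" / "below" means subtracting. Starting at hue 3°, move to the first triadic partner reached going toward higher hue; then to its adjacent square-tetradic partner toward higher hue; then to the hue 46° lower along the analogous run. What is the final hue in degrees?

3 + 120 = 123°   (triadic ↑)
123 + 90 = 213°   (square ↑)
213 − 46 = 167°   (analog 46° ↓)

167°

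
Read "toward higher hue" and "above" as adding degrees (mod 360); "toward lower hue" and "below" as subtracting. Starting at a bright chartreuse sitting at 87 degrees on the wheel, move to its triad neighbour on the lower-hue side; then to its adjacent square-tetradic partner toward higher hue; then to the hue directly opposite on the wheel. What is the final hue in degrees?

237°

triadic ↓ −120°: 87 − 120 = -33 → -33 + 360 = 327°
square ↑ +90°: 327 + 90 = 417 → 417 − 360 = 57°
complement +180°: 57 + 180 = 237°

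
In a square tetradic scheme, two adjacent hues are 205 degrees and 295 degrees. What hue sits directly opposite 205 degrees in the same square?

25°

A square tetradic scheme places four hues 90° apart; opposite corners are 180° apart.
205 + 180 = 385 → 385 − 360 = 25°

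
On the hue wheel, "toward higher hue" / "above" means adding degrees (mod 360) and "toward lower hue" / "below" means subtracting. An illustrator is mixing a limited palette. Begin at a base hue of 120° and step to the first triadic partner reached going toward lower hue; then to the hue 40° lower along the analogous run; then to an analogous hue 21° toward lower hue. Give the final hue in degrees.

299°

120 − 120 = 0°   (triadic ↓)
0 − 40 = -40 → -40 + 360 = 320°   (analog 40° ↓)
320 − 21 = 299°   (analog 21° ↓)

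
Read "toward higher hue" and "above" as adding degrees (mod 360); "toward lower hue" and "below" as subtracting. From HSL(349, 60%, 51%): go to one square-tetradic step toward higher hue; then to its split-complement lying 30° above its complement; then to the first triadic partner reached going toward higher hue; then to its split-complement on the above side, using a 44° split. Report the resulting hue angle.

273°

square ↑ +90°: 349 + 90 = 439 → 439 − 360 = 79°
split-comp 30° ↑ +210°: 79 + 210 = 289°
triadic ↑ +120°: 289 + 120 = 409 → 409 − 360 = 49°
split-comp 44° ↑ +224°: 49 + 224 = 273°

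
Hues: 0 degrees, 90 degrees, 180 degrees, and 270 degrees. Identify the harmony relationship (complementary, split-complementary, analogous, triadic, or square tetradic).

Sort the hues: 0°, 90°, 180°, 270°.
Successive gaps around the wheel: 90°, 90°, 90°, 90°.
Four hues every 90° form a square tetradic scheme.

square tetradic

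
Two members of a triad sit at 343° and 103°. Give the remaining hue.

223°

A triad spaces three hues 120° apart.
The full set is {103°, 223°, 343°}.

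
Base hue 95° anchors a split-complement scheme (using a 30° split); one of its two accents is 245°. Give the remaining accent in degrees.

305°

Split-complementary hues sit 30° either side of the complement.
Complement of the base 95°: 95 + 180 = 275°
The given accent 245° is 30° one side of 275°; the other accent sits 30° the other side: 275 + 30 = 305°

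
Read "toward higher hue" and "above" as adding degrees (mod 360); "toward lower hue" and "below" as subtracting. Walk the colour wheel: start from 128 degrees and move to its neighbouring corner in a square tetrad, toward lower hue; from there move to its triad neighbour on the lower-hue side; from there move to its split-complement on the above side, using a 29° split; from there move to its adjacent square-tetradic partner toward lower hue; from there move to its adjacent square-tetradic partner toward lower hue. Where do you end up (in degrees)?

square ↓ −90°: 128 − 90 = 38°
triadic ↓ −120°: 38 − 120 = -82 → -82 + 360 = 278°
split-comp 29° ↑ +209°: 278 + 209 = 487 → 487 − 360 = 127°
square ↓ −90°: 127 − 90 = 37°
square ↓ −90°: 37 − 90 = -53 → -53 + 360 = 307°

307°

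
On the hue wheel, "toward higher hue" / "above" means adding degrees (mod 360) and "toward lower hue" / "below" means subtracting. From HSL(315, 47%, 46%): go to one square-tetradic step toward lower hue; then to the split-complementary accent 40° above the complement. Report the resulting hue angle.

85°

square ↓ −90°: 315 − 90 = 225°
split-comp 40° ↑ +220°: 225 + 220 = 445 → 445 − 360 = 85°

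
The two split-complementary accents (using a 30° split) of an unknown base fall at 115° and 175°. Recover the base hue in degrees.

325°

The accents sit 30° either side of the complement, so the complement is their short-arc midpoint on the wheel.
Short-arc midpoint of 115° and 175°: 145°.
Base is 180° from the complement: 145 − 180 = -35 → -35 + 360 = 325°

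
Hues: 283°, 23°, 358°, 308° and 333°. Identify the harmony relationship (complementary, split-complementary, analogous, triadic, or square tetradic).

analogous

Sort the hues: 23°, 283°, 308°, 333°, 358°.
Successive gaps around the wheel: 260°, 25°, 25°, 25°, 25°.
A run of hues at equal small steps (25°) with one large closing gap is an analogous group.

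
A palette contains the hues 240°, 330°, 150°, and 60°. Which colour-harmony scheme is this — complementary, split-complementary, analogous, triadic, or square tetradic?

Sort the hues: 60°, 150°, 240°, 330°.
Successive gaps around the wheel: 90°, 90°, 90°, 90°.
Four hues every 90° form a square tetradic scheme.

square tetradic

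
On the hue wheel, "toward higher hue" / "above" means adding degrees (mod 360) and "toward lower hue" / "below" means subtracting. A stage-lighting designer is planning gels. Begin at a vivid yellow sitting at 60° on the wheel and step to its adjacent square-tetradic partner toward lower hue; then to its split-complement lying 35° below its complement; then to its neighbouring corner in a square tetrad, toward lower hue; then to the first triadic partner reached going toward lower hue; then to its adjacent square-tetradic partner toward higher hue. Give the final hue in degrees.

355°

−90° (square ↓): 60 − 90 = -30 → -30 + 360 = 330°
+145° (split-comp 35° ↓): 330 + 145 = 475 → 475 − 360 = 115°
−90° (square ↓): 115 − 90 = 25°
−120° (triadic ↓): 25 − 120 = -95 → -95 + 360 = 265°
+90° (square ↑): 265 + 90 = 355°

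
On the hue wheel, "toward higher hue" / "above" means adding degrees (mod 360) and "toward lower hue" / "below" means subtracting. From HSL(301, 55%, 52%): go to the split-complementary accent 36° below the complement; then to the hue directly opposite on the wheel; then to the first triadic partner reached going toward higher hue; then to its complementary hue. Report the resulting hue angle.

+144° (split-comp 36° ↓): 301 + 144 = 445 → 445 − 360 = 85°
+180° (complement): 85 + 180 = 265°
+120° (triadic ↑): 265 + 120 = 385 → 385 − 360 = 25°
+180° (complement): 25 + 180 = 205°

205°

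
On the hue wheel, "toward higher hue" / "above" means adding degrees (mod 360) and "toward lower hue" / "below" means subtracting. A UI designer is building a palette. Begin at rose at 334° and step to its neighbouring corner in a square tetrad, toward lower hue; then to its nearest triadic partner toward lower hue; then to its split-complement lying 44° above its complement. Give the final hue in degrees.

−90° (square ↓): 334 − 90 = 244°
−120° (triadic ↓): 244 − 120 = 124°
+224° (split-comp 44° ↑): 124 + 224 = 348°

348°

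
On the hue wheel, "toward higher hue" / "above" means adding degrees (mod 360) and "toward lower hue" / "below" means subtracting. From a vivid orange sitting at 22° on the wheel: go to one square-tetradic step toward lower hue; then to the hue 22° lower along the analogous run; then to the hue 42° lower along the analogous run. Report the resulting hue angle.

square ↓ −90°: 22 − 90 = -68 → -68 + 360 = 292°
analog 22° ↓ −22°: 292 − 22 = 270°
analog 42° ↓ −42°: 270 − 42 = 228°

228°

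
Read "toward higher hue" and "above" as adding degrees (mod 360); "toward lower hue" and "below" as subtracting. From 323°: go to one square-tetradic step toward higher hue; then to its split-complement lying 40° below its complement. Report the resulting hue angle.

323 + 90 = 413 → 413 − 360 = 53°   (square ↑)
53 + 140 = 193°   (split-comp 40° ↓)

193°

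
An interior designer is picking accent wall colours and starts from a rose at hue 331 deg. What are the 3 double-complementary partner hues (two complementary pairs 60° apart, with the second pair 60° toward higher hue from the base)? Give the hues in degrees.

31°, 151°, and 211°

A rectangular tetradic uses two complementary pairs 60° apart: offsets 0°, 60°, 180°, 240°.
331 + 60 = 391 → 391 − 360 = 31°
331 + 180 = 511 → 511 − 360 = 151°
331 + 240 = 571 → 571 − 360 = 211°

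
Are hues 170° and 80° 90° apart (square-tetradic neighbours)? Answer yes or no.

yes

Angular distance: |170 − 80| = 90 = 90°.
90° apart (square-tetradic neighbours) requires 90°.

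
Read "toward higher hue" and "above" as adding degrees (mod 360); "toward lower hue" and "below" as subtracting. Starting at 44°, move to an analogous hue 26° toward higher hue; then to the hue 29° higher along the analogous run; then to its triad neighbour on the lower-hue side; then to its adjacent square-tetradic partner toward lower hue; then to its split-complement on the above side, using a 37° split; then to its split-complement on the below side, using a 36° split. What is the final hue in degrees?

44 + 26 = 70°   (analog 26° ↑)
70 + 29 = 99°   (analog 29° ↑)
99 − 120 = -21 → -21 + 360 = 339°   (triadic ↓)
339 − 90 = 249°   (square ↓)
249 + 217 = 466 → 466 − 360 = 106°   (split-comp 37° ↑)
106 + 144 = 250°   (split-comp 36° ↓)

250°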